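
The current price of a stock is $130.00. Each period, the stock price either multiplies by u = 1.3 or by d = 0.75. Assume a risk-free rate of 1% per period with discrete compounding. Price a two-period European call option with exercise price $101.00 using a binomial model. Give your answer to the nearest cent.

Risk-neutral probability p = (1 + 0.01 − 0.75)/(1.3 − 0.75) = 0.2600/0.5500 = 0.4727
Terminal stock prices: S_uu = 219.7, S_ud = 126.8, S_dd = 73.12
Terminal payoffs (S − K): max(118.7, 0) = 118.7, max(25.75, 0) = 25.75, max(-27.88, 0) = 0
Node u (S = 169): V_u = 1/1.01·[0.4727·118.7000 + 0.5273·25.7500] = 69.0000
Node d (S = 97.5): V_d = 1/1.01·[0.4727·25.7500 + 0.5273·0.0000] = 12.0522
Node 0 (S = 130): V_0 = 1/1.01·[0.4727·69.0000 + 0.5273·12.0522] = 38.5871

$38.59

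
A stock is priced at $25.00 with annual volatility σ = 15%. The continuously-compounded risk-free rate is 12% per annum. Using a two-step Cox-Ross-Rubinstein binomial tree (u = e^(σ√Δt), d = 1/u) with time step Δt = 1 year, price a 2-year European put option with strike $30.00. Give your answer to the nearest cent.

$0.91

CRR parameters: u = e^(σ√Δt) = e^(0.15·√1) = 1.1618, d = 1/u = 0.8607
Per-period rate: rΔt = 0.12·1 = 0.12, so R = e^0.12 = 1.1275
Risk-neutral probability p = (e^0.12 − 0.8607)/(1.1618 − 0.8607) = 0.2668/0.3011 = 0.8860
Terminal stock prices: S_uu = 33.75, S_ud = 25, S_dd = 18.52
Terminal payoffs (K − S): max(-3.746, 0) = 0, max(5, 0) = 5, max(11.48, 0) = 11.48
Node u (S = 29.05): V_u = e^(−0.12)·[0.8860·0.0000 + 0.1140·5.0000] = 0.5057
Node d (S = 21.52): V_d = e^(−0.12)·[0.8860·5.0000 + 0.1140·11.4795] = 5.0899
Node 0 (S = 25): V_0 = e^(−0.12)·[0.8860·0.5057 + 0.1140·5.0899] = 0.9121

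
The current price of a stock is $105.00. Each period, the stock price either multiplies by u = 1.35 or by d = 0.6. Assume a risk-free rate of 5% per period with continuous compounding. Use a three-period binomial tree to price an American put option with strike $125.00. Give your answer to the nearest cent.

$33.42

Risk-neutral probability p = (e^0.05 − 0.6)/(1.35 − 0.6) = 0.4513/0.7500 = 0.6017
Terminal stock prices: S_uuu = 258.3, S_uud = 114.8, S_udd = 51.03, S_ddd = 22.68
Terminal payoffs (K − S): max(-133.3, 0) = 0, max(10.18, 0) = 10.18, max(73.97, 0) = 73.97, max(102.3, 0) = 102.3
Node uu (S = 191.4): continuation = e^(−0.05)·[0.6017·0.0000 + 0.3983·10.1825] = 3.8579; exercise value = 0.0000 ≤ continuation, so V_uu = 3.8579
Node ud (S = 85.05): continuation = e^(−0.05)·[0.6017·10.1825 + 0.3983·73.9700] = 33.8537; exercise value = 39.9500 > continuation, so V_ud = 39.9500 (exercise)
Node dd (S = 37.8): continuation = e^(−0.05)·[0.6017·73.9700 + 0.3983·102.3200] = 81.1037; exercise value = 87.2000 > continuation, so V_dd = 87.2000 (exercise)
Node u (S = 141.8): continuation = e^(−0.05)·[0.6017·3.8579 + 0.3983·39.9500] = 17.3443; exercise value = 0.0000 ≤ continuation, so V_u = 17.3443
Node d (S = 63): continuation = e^(−0.05)·[0.6017·39.9500 + 0.3983·87.2000] = 55.9037; exercise value = 62.0000 > continuation, so V_d = 62.0000 (exercise)
Node 0 (S = 105): continuation = e^(−0.05)·[0.6017·17.3443 + 0.3983·62.0000] = 33.4176; exercise value = 20.0000 ≤ continuation, so V_0 = 33.4176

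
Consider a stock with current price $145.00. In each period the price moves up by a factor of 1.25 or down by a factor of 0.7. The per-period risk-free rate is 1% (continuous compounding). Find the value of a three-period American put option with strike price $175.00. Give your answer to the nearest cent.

Risk-neutral probability p = (e^0.01 − 0.7)/(1.25 − 0.7) = 0.3101/0.5500 = 0.5637
Terminal stock prices: S_uuu = 283.2, S_uud = 158.6, S_udd = 88.81, S_ddd = 49.73
Terminal payoffs (K − S): max(-108.2, 0) = 0, max(16.41, 0) = 16.41, max(86.19, 0) = 86.19, max(125.3, 0) = 125.3
Node uu (S = 226.6): continuation = e^(−0.01)·[0.5637·0.0000 + 0.4363·16.4062] = 7.0864; exercise value = 0.0000 ≤ continuation, so V_uu = 7.0864
Node ud (S = 126.9): continuation = e^(−0.01)·[0.5637·16.4062 + 0.4363·86.1875] = 46.3837; exercise value = 48.1250 > continuation, so V_ud = 48.1250 (exercise)
Node dd (S = 71.05): continuation = e^(−0.01)·[0.5637·86.1875 + 0.4363·125.2650] = 102.2087; exercise value = 103.9500 > continuation, so V_dd = 103.9500 (exercise)
Node u (S = 181.2): continuation = e^(−0.01)·[0.5637·7.0864 + 0.4363·48.1250] = 24.7417; exercise value = 0.0000 ≤ continuation, so V_u = 24.7417
Node d (S = 101.5): continuation = e^(−0.01)·[0.5637·48.1250 + 0.4363·103.9500] = 71.7587; exercise value = 73.5000 > continuation, so V_d = 73.5000 (exercise)
Node 0 (S = 145): continuation = e^(−0.01)·[0.5637·24.7417 + 0.4363·73.5000] = 45.5558; exercise value = 30.0000 ≤ continuation, so V_0 = 45.5558

$45.56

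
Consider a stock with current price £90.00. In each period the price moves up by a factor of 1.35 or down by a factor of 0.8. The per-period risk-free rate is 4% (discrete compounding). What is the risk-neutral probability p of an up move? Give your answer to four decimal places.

Risk-neutral probability p = (1 + 0.04 − 0.8)/(1.35 − 0.8) = 0.2400/0.5500 = 0.4364

p = 0.4364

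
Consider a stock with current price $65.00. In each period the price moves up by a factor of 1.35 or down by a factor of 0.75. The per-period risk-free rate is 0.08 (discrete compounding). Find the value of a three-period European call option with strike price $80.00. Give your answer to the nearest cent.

Risk-neutral probability p = (1 + 0.08 − 0.75)/(1.35 − 0.75) = 0.3300/0.6000 = 0.5500
Terminal stock prices: S_uuu = 159.9, S_uud = 88.85, S_udd = 49.36, S_ddd = 27.42
Terminal payoffs (S − K): max(79.92, 0) = 79.92, max(8.847, 0) = 8.847, max(-30.64, 0) = 0, max(-52.58, 0) = 0
Node uu (S = 118.5): V_uu = 1/1.08·[0.5500·79.9244 + 0.4500·8.8469] = 44.3884
Node ud (S = 65.81): V_ud = 1/1.08·[0.5500·8.8469 + 0.4500·0.0000] = 4.5054
Node dd (S = 36.56): V_dd = 1/1.08·[0.5500·0.0000 + 0.4500·0.0000] = 0.0000
Node u (S = 87.75): V_u = 1/1.08·[0.5500·44.3884 + 0.4500·4.5054] = 24.4824
Node d (S = 48.75): V_d = 1/1.08·[0.5500·4.5054 + 0.4500·0.0000] = 2.2944
Node 0 (S = 65): V_0 = 1/1.08·[0.5500·24.4824 + 0.4500·2.2944] = 13.4239

$13.42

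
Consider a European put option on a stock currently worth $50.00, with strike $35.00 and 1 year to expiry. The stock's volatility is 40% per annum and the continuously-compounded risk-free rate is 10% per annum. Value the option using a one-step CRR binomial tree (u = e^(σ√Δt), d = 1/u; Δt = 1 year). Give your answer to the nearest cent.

$0.63

CRR parameters: u = e^(σ√Δt) = e^(0.4·√1) = 1.4918, d = 1/u = 0.6703
Per-period rate: rΔt = 0.1·1 = 0.1, so R = e^0.1 = 1.1052
Risk-neutral probability p = (e^0.1 − 0.6703)/(1.4918 − 0.6703) = 0.4349/0.8215 = 0.5293
Terminal stock prices: S_u = 74.59, S_d = 33.52
Terminal payoffs (K − S): max(-39.59, 0) = 0, max(1.484, 0) = 1.484
Node 0 (S = 50): V_0 = e^(−0.1)·[0.5293·0.0000 + 0.4707·1.4840] = 0.6320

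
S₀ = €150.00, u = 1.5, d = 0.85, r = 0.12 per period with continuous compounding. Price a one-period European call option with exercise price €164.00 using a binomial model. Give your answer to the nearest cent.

Risk-neutral probability p = (e^0.12 − 0.85)/(1.5 − 0.85) = 0.2775/0.6500 = 0.4269
Terminal stock prices: S_u = 225, S_d = 127.5
Terminal payoffs (S − K): max(61, 0) = 61, max(-36.5, 0) = 0
Node 0 (S = 150): V_0 = e^(−0.12)·[0.4269·61.0000 + 0.5731·0.0000] = 23.0972

€23.10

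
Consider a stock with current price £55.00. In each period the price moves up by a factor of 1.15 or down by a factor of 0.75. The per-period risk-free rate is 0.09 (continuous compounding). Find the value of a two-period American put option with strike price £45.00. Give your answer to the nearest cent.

£0.48

Risk-neutral probability p = (e^0.09 − 0.75)/(1.15 − 0.75) = 0.3442/0.4000 = 0.8604
Terminal stock prices: S_uu = 72.74, S_ud = 47.44, S_dd = 30.94
Terminal payoffs (K − S): max(-27.74, 0) = 0, max(-2.437, 0) = 0, max(14.06, 0) = 14.06
Node u (S = 63.25): continuation = e^(−0.09)·[0.8604·0.0000 + 0.1396·0.0000] = 0.0000; exercise value = 0.0000 ≤ continuation, so V_u = 0.0000
Node d (S = 41.25): continuation = e^(−0.09)·[0.8604·0.0000 + 0.1396·14.0625] = 1.7937; exercise value = 3.7500 > continuation, so V_d = 3.7500 (exercise)
Node 0 (S = 55): continuation = e^(−0.09)·[0.8604·0.0000 + 0.1396·3.7500] = 0.4783; exercise value = 0.0000 ≤ continuation, so V_0 = 0.4783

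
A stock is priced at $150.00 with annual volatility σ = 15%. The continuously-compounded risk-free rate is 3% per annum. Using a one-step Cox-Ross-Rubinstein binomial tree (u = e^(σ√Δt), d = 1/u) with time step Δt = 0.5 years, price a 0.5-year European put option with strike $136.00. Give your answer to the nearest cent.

CRR parameters: u = e^(σ√Δt) = e^(0.15·√0.5) = 1.1119, d = 1/u = 0.8994
Per-period rate: rΔt = 0.03·0.5 = 0.015, so R = e^0.015 = 1.0151
Risk-neutral probability p = (e^0.015 − 0.8994)/(1.1119 − 0.8994) = 0.1157/0.2125 = 0.5446
Terminal stock prices: S_u = 166.8, S_d = 134.9
Terminal payoffs (K − S): max(-30.78, 0) = 0, max(1.095, 0) = 1.095
Node 0 (S = 150): V_0 = e^(−0.015)·[0.5446·0.0000 + 0.4554·1.0952] = 0.4913

$0.49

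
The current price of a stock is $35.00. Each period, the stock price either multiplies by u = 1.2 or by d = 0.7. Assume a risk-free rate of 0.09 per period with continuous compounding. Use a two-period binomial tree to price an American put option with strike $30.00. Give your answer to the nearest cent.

$1.15

Risk-neutral probability p = (e^0.09 − 0.7)/(1.2 − 0.7) = 0.3942/0.5000 = 0.7883
Terminal stock prices: S_uu = 50.4, S_ud = 29.4, S_dd = 17.15
Terminal payoffs (K − S): max(-20.4, 0) = 0, max(0.6, 0) = 0.6, max(12.85, 0) = 12.85
Node u (S = 42): continuation = e^(−0.09)·[0.7883·0.0000 + 0.2117·0.6000] = 0.1161; exercise value = 0.0000 ≤ continuation, so V_u = 0.1161
Node d (S = 24.5): continuation = e^(−0.09)·[0.7883·0.6000 + 0.2117·12.8500] = 2.9179; exercise value = 5.5000 > continuation, so V_d = 5.5000 (exercise)
Node 0 (S = 35): continuation = e^(−0.09)·[0.7883·0.1161 + 0.2117·5.5000] = 1.1475; exercise value = 0.0000 ≤ continuation, so V_0 = 1.1475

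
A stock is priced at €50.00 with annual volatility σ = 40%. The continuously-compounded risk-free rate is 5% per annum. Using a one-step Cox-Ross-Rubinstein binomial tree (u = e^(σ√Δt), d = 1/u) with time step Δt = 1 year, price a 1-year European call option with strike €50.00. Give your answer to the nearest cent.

€10.85

CRR parameters: u = e^(σ√Δt) = e^(0.4·√1) = 1.4918, d = 1/u = 0.6703
Per-period rate: rΔt = 0.05·1 = 0.05, so R = e^0.05 = 1.0513
Risk-neutral probability p = (e^0.05 − 0.6703)/(1.4918 − 0.6703) = 0.3810/0.8215 = 0.4637
Terminal stock prices: S_u = 74.59, S_d = 33.52
Terminal payoffs (S − K): max(24.59, 0) = 24.59, max(-16.48, 0) = 0
Node 0 (S = 50): V_0 = e^(−0.05)·[0.4637·24.5912 + 0.5363·0.0000] = 10.8474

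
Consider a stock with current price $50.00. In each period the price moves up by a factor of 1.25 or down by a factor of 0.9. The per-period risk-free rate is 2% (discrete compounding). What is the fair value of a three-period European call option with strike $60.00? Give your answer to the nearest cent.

$3.68

Risk-neutral probability p = (1 + 0.02 − 0.9)/(1.25 − 0.9) = 0.1200/0.3500 = 0.3429
Terminal stock prices: S_uuu = 97.66, S_uud = 70.31, S_udd = 50.62, S_ddd = 36.45
Terminal payoffs (S − K): max(37.66, 0) = 37.66, max(10.31, 0) = 10.31, max(-9.375, 0) = 0, max(-23.55, 0) = 0
Node uu (S = 78.12): V_uu = 1/1.02·[0.3429·37.6562 + 0.6571·10.3125] = 19.3015
Node ud (S = 56.25): V_ud = 1/1.02·[0.3429·10.3125 + 0.6571·0.0000] = 3.4664
Node dd (S = 40.5): V_dd = 1/1.02·[0.3429·0.0000 + 0.6571·0.0000] = 0.0000
Node u (S = 62.5): V_u = 1/1.02·[0.3429·19.3015 + 0.6571·3.4664] = 8.7211
Node d (S = 45): V_d = 1/1.02·[0.3429·3.4664 + 0.6571·0.0000] = 1.1652
Node 0 (S = 50): V_0 = 1/1.02·[0.3429·8.7211 + 0.6571·1.1652] = 3.6821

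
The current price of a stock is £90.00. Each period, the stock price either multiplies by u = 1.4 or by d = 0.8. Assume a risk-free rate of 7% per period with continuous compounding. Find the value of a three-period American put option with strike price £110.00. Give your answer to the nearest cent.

£22.56

Risk-neutral probability p = (e^0.07 − 0.8)/(1.4 − 0.8) = 0.2725/0.6000 = 0.4542
Terminal stock prices: S_uuu = 247, S_uud = 141.1, S_udd = 80.64, S_ddd = 46.08
Terminal payoffs (K − S): max(-137, 0) = 0, max(-31.12, 0) = 0, max(29.36, 0) = 29.36, max(63.92, 0) = 63.92
Node uu (S = 176.4): continuation = e^(−0.07)·[0.4542·0.0000 + 0.5458·0.0000] = 0.0000; exercise value = 0.0000 ≤ continuation, so V_uu = 0.0000
Node ud (S = 100.8): continuation = e^(−0.07)·[0.4542·0.0000 + 0.5458·29.3600] = 14.9419; exercise value = 9.2000 ≤ continuation, so V_ud = 14.9419
Node dd (S = 57.6): continuation = e^(−0.07)·[0.4542·29.3600 + 0.5458·63.9200] = 44.9633; exercise value = 52.4000 > continuation, so V_dd = 52.4000 (exercise)
Node u (S = 126): continuation = e^(−0.07)·[0.4542·0.0000 + 0.5458·14.9419] = 7.6042; exercise value = 0.0000 ≤ continuation, so V_u = 7.6042
Node d (S = 72): continuation = e^(−0.07)·[0.4542·14.9419 + 0.5458·52.4000] = 32.9949; exercise value = 38.0000 > continuation, so V_d = 38.0000 (exercise)
Node 0 (S = 90): continuation = e^(−0.07)·[0.4542·7.6042 + 0.5458·38.0000] = 22.5591; exercise value = 20.0000 ≤ continuation, so V_0 = 22.5591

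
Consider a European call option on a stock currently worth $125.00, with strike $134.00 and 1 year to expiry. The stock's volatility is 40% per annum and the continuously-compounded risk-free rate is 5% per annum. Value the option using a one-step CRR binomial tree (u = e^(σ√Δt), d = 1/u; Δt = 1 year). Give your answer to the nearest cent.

$23.15

CRR parameters: u = e^(σ√Δt) = e^(0.4·√1) = 1.4918, d = 1/u = 0.6703
Per-period rate: rΔt = 0.05·1 = 0.05, so R = e^0.05 = 1.0513
Risk-neutral probability p = (e^0.05 − 0.6703)/(1.4918 − 0.6703) = 0.3810/0.8215 = 0.4637
Terminal stock prices: S_u = 186.5, S_d = 83.79
Terminal payoffs (S − K): max(52.48, 0) = 52.48, max(-50.21, 0) = 0
Node 0 (S = 125): V_0 = e^(−0.05)·[0.4637·52.4781 + 0.5363·0.0000] = 23.1485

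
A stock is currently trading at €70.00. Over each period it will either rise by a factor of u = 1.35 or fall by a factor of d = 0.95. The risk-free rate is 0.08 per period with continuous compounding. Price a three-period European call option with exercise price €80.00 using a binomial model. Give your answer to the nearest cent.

€11.73

Risk-neutral probability p = (e^0.08 − 0.95)/(1.35 − 0.95) = 0.1333/0.4000 = 0.3332
Terminal stock prices: S_uuu = 172.2, S_uud = 121.2, S_udd = 85.29, S_ddd = 60.02
Terminal payoffs (S − K): max(92.23, 0) = 92.23, max(41.2, 0) = 41.2, max(5.286, 0) = 5.286, max(-19.98, 0) = 0
Node uu (S = 127.6): V_uu = e^(−0.08)·[0.3332·92.2263 + 0.6668·41.1963] = 53.7257
Node ud (S = 89.77): V_ud = e^(−0.08)·[0.3332·41.1963 + 0.6668·5.2862] = 15.9257
Node dd (S = 63.17): V_dd = e^(−0.08)·[0.3332·5.2862 + 0.6668·0.0000] = 1.6260
Node u (S = 94.5): V_u = e^(−0.08)·[0.3332·53.7257 + 0.6668·15.9257] = 26.3285
Node d (S = 66.5): V_d = e^(−0.08)·[0.3332·15.9257 + 0.6668·1.6260] = 5.8996
Node 0 (S = 70): V_0 = e^(−0.08)·[0.3332·26.3285 + 0.6668·5.8996] = 11.7299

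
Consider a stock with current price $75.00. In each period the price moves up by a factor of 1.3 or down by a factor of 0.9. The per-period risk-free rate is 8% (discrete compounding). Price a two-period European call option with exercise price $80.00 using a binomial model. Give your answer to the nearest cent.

$11.41

Risk-neutral probability p = (1 + 0.08 − 0.9)/(1.3 − 0.9) = 0.1800/0.4000 = 0.4500
Terminal stock prices: S_uu = 126.8, S_ud = 87.75, S_dd = 60.75
Terminal payoffs (S − K): max(46.75, 0) = 46.75, max(7.75, 0) = 7.75, max(-19.25, 0) = 0
Node u (S = 97.5): V_u = 1/1.08·[0.4500·46.7500 + 0.5500·7.7500] = 23.4259
Node d (S = 67.5): V_d = 1/1.08·[0.4500·7.7500 + 0.5500·0.0000] = 3.2292
Node 0 (S = 75): V_0 = 1/1.08·[0.4500·23.4259 + 0.5500·3.2292] = 11.4053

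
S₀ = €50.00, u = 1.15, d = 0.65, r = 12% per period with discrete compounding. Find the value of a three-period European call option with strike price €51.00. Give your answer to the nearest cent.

€14.81

Risk-neutral probability p = (1 + 0.12 − 0.65)/(1.15 − 0.65) = 0.4700/0.5000 = 0.9400
Terminal stock prices: S_uuu = 76.04, S_uud = 42.98, S_udd = 24.29, S_ddd = 13.73
Terminal payoffs (S − K): max(25.04, 0) = 25.04, max(-8.019, 0) = 0, max(-26.71, 0) = 0, max(-37.27, 0) = 0
Node uu (S = 66.12): V_uu = 1/1.12·[0.9400·25.0437 + 0.0600·0.0000] = 21.0189
Node ud (S = 37.38): V_ud = 1/1.12·[0.9400·0.0000 + 0.0600·0.0000] = 0.0000
Node dd (S = 21.13): V_dd = 1/1.12·[0.9400·0.0000 + 0.0600·0.0000] = 0.0000
Node u (S = 57.5): V_u = 1/1.12·[0.9400·21.0189 + 0.0600·0.0000] = 17.6408
Node d (S = 32.5): V_d = 1/1.12·[0.9400·0.0000 + 0.0600·0.0000] = 0.0000
Node 0 (S = 50): V_0 = 1/1.12·[0.9400·17.6408 + 0.0600·0.0000] = 14.8057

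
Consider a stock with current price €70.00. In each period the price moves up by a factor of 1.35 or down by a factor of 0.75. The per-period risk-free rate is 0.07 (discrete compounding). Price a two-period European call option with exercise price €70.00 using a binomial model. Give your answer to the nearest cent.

Risk-neutral probability p = (1 + 0.07 − 0.75)/(1.35 − 0.75) = 0.3200/0.6000 = 0.5333
Terminal stock prices: S_uu = 127.6, S_ud = 70.88, S_dd = 39.38
Terminal payoffs (S − K): max(57.58, 0) = 57.58, max(0.875, 0) = 0.875, max(-30.62, 0) = 0
Node u (S = 94.5): V_u = 1/1.07·[0.5333·57.5750 + 0.4667·0.8750] = 29.0794
Node d (S = 52.5): V_d = 1/1.07·[0.5333·0.8750 + 0.4667·0.0000] = 0.4361
Node 0 (S = 70): V_0 = 1/1.07·[0.5333·29.0794 + 0.4667·0.4361] = 14.6846

€14.68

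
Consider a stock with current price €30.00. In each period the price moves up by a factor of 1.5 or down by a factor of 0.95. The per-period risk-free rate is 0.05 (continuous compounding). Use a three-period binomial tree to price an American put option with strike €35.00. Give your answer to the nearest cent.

Risk-neutral probability p = (e^0.05 − 0.95)/(1.5 − 0.95) = 0.1013/0.5500 = 0.1841
Terminal stock prices: S_uuu = 101.2, S_uud = 64.12, S_udd = 40.61, S_ddd = 25.72
Terminal payoffs (K − S): max(-66.25, 0) = 0, max(-29.12, 0) = 0, max(-5.612, 0) = 0, max(9.279, 0) = 9.279
Node uu (S = 67.5): continuation = e^(−0.05)·[0.1841·0.0000 + 0.8159·0.0000] = 0.0000; exercise value = 0.0000 ≤ continuation, so V_uu = 0.0000
Node ud (S = 42.75): continuation = e^(−0.05)·[0.1841·0.0000 + 0.8159·0.0000] = 0.0000; exercise value = 0.0000 ≤ continuation, so V_ud = 0.0000
Node dd (S = 27.07): continuation = e^(−0.05)·[0.1841·0.0000 + 0.8159·9.2788] = 7.2011; exercise value = 7.9250 > continuation, so V_dd = 7.9250 (exercise)
Node u (S = 45): continuation = e^(−0.05)·[0.1841·0.0000 + 0.8159·0.0000] = 0.0000; exercise value = 0.0000 ≤ continuation, so V_u = 0.0000
Node d (S = 28.5): continuation = e^(−0.05)·[0.1841·0.0000 + 0.8159·7.9250] = 6.1504; exercise value = 6.5000 > continuation, so V_d = 6.5000 (exercise)
Node 0 (S = 30): continuation = e^(−0.05)·[0.1841·0.0000 + 0.8159·6.5000] = 5.0445; exercise value = 5.0000 ≤ continuation, so V_0 = 5.0445

€5.04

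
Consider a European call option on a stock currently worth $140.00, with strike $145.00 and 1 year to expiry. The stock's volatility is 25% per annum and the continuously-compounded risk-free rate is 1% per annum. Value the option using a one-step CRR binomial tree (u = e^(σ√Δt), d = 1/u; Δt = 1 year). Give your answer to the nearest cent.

CRR parameters: u = e^(σ√Δt) = e^(0.25·√1) = 1.2840, d = 1/u = 0.7788
Per-period rate: rΔt = 0.01·1 = 0.01, so R = e^0.01 = 1.0101
Risk-neutral probability p = (e^0.01 − 0.7788)/(1.2840 − 0.7788) = 0.2312/0.5052 = 0.4577
Terminal stock prices: S_u = 179.8, S_d = 109
Terminal payoffs (S − K): max(34.76, 0) = 34.76, max(-35.97, 0) = 0
Node 0 (S = 140): V_0 = e^(−0.01)·[0.4577·34.7636 + 0.5423·0.0000] = 15.7535

$15.75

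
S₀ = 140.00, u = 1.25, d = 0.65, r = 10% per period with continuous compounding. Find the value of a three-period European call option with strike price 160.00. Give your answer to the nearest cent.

Risk-neutral probability p = (e^0.1 − 0.65)/(1.25 − 0.65) = 0.4552/0.6000 = 0.7586
Terminal stock prices: S_uuu = 273.4, S_uud = 142.2, S_udd = 73.94, S_ddd = 38.45
Terminal payoffs (S − K): max(113.4, 0) = 113.4, max(-17.81, 0) = 0, max(-86.06, 0) = 0, max(-121.6, 0) = 0
Node uu (S = 218.8): V_uu = e^(−0.1)·[0.7586·113.4375 + 0.2414·0.0000] = 77.8665
Node ud (S = 113.8): V_ud = e^(−0.1)·[0.7586·0.0000 + 0.2414·0.0000] = 0.0000
Node dd (S = 59.15): V_dd = e^(−0.1)·[0.7586·0.0000 + 0.2414·0.0000] = 0.0000
Node u (S = 175): V_u = e^(−0.1)·[0.7586·77.8665 + 0.2414·0.0000] = 53.4496
Node d (S = 91): V_d = e^(−0.1)·[0.7586·0.0000 + 0.2414·0.0000] = 0.0000
Node 0 (S = 140): V_0 = e^(−0.1)·[0.7586·53.4496 + 0.2414·0.0000] = 36.6892

36.69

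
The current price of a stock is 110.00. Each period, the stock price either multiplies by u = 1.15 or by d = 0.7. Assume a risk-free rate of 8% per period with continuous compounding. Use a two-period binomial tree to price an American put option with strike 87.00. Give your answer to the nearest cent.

Risk-neutral probability p = (e^0.08 − 0.7)/(1.15 − 0.7) = 0.3833/0.4500 = 0.8517
Terminal stock prices: S_uu = 145.5, S_ud = 88.55, S_dd = 53.9
Terminal payoffs (K − S): max(-58.47, 0) = 0, max(-1.55, 0) = 0, max(33.1, 0) = 33.1
Node u (S = 126.5): continuation = e^(−0.08)·[0.8517·0.0000 + 0.1483·0.0000] = 0.0000; exercise value = 0.0000 ≤ continuation, so V_u = 0.0000
Node d (S = 77): continuation = e^(−0.08)·[0.8517·0.0000 + 0.1483·33.1000] = 4.5298; exercise value = 10.0000 > continuation, so V_d = 10.0000 (exercise)
Node 0 (S = 110): continuation = e^(−0.08)·[0.8517·0.0000 + 0.1483·10.0000] = 1.3685; exercise value = 0.0000 ≤ continuation, so V_0 = 1.3685

1.37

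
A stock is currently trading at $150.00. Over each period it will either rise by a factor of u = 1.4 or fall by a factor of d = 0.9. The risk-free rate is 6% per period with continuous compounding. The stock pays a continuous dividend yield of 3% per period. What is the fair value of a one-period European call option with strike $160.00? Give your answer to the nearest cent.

$12.29

Per-period risk-free factor R = e^0.06 = 1.0618; dividend-adjusted growth = e^(0.06−0.03) = 1.0305.
Risk-neutral probability p = (1.0305 − 0.9)/(1.4 − 0.9) = 0.1305/0.5000 = 0.2609
Terminal stock prices: S_u = 210, S_d = 135
Terminal payoffs (S − K): max(50, 0) = 50, max(-25, 0) = 0
Node 0 (S = 150): V_0 = e^(−0.06)·[0.2609·50.0000 + 0.7391·0.0000] = 12.2857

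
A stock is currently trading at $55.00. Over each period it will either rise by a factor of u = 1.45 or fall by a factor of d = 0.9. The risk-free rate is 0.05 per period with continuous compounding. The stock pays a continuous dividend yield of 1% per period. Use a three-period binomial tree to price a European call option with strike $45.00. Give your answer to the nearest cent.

Per-period risk-free factor R = e^0.05 = 1.0513; dividend-adjusted growth = e^(0.05−0.01) = 1.0408.
Risk-neutral probability p = (1.0408 − 0.9)/(1.45 − 0.9) = 0.1408/0.5500 = 0.2560
Terminal stock prices: S_uuu = 167.7, S_uud = 104.1, S_udd = 64.6, S_ddd = 40.1
Terminal payoffs (S − K): max(122.7, 0) = 122.7, max(59.07, 0) = 59.07, max(19.6, 0) = 19.6, max(-4.905, 0) = 0
Node uu (S = 115.6): V_uu = e^(−0.05)·[0.2560·122.6744 + 0.7440·59.0738] = 71.6816
Node ud (S = 71.78): V_ud = e^(−0.05)·[0.2560·59.0738 + 0.7440·19.5975] = 28.2555
Node dd (S = 44.55): V_dd = e^(−0.05)·[0.2560·19.5975 + 0.7440·0.0000] = 4.7726
Node u (S = 79.75): V_u = e^(−0.05)·[0.2560·71.6816 + 0.7440·28.2555] = 37.4532
Node d (S = 49.5): V_d = e^(−0.05)·[0.2560·28.2555 + 0.7440·4.7726] = 10.2587
Node 0 (S = 55): V_0 = e^(−0.05)·[0.2560·37.4532 + 0.7440·10.2587] = 16.3812

$16.38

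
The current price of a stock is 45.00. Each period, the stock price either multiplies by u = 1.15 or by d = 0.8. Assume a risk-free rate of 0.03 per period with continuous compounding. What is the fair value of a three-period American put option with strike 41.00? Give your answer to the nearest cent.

Risk-neutral probability p = (e^0.03 − 0.8)/(1.15 − 0.8) = 0.2305/0.3500 = 0.6584
Terminal stock prices: S_uuu = 68.44, S_uud = 47.61, S_udd = 33.12, S_ddd = 23.04
Terminal payoffs (K − S): max(-27.44, 0) = 0, max(-6.61, 0) = 0, max(7.88, 0) = 7.88, max(17.96, 0) = 17.96
Node uu (S = 59.51): continuation = e^(−0.03)·[0.6584·0.0000 + 0.3416·0.0000] = 0.0000; exercise value = 0.0000 ≤ continuation, so V_uu = 0.0000
Node ud (S = 41.4): continuation = e^(−0.03)·[0.6584·0.0000 + 0.3416·7.8800] = 2.6119; exercise value = 0.0000 ≤ continuation, so V_ud = 2.6119
Node dd (S = 28.8): continuation = e^(−0.03)·[0.6584·7.8800 + 0.3416·17.9600] = 10.9883; exercise value = 12.2000 > continuation, so V_dd = 12.2000 (exercise)
Node u (S = 51.75): continuation = e^(−0.03)·[0.6584·0.0000 + 0.3416·2.6119] = 0.8658; exercise value = 0.0000 ≤ continuation, so V_u = 0.8658
Node d (S = 36): continuation = e^(−0.03)·[0.6584·2.6119 + 0.3416·12.2000] = 5.7128; exercise value = 5.0000 ≤ continuation, so V_d = 5.7128
Node 0 (S = 45): continuation = e^(−0.03)·[0.6584·0.8658 + 0.3416·5.7128] = 2.4468; exercise value = 0.0000 ≤ continuation, so V_0 = 2.4468

2.45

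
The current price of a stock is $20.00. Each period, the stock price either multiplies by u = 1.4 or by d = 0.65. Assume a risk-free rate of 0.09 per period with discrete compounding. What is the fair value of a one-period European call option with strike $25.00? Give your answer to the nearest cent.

Risk-neutral probability p = (1 + 0.09 − 0.65)/(1.4 − 0.65) = 0.4400/0.7500 = 0.5867
Terminal stock prices: S_u = 28, S_d = 13
Terminal payoffs (S − K): max(3, 0) = 3, max(-12, 0) = 0
Node 0 (S = 20): V_0 = 1/1.09·[0.5867·3.0000 + 0.4133·0.0000] = 1.6147

$1.61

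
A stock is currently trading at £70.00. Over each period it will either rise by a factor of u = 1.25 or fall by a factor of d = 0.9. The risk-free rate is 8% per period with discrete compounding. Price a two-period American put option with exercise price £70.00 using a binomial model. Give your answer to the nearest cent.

Risk-neutral probability p = (1 + 0.08 − 0.9)/(1.25 − 0.9) = 0.1800/0.3500 = 0.5143
Terminal stock prices: S_uu = 109.4, S_ud = 78.75, S_dd = 56.7
Terminal payoffs (K − S): max(-39.38, 0) = 0, max(-8.75, 0) = 0, max(13.3, 0) = 13.3
Node u (S = 87.5): continuation = 1/1.08·[0.5143·0.0000 + 0.4857·0.0000] = 0.0000; exercise value = 0.0000 ≤ continuation, so V_u = 0.0000
Node d (S = 63): continuation = 1/1.08·[0.5143·0.0000 + 0.4857·13.3000] = 5.9815; exercise value = 7.0000 > continuation, so V_d = 7.0000 (exercise)
Node 0 (S = 70): continuation = 1/1.08·[0.5143·0.0000 + 0.4857·7.0000] = 3.1481; exercise value = 0.0000 ≤ continuation, so V_0 = 3.1481

£3.15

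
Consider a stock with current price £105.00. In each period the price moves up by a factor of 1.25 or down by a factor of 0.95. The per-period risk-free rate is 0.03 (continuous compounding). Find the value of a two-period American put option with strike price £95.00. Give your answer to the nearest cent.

Risk-neutral probability p = (e^0.03 − 0.95)/(1.25 − 0.95) = 0.0805/0.3000 = 0.2682
Terminal stock prices: S_uu = 164.1, S_ud = 124.7, S_dd = 94.76
Terminal payoffs (K − S): max(-69.06, 0) = 0, max(-29.69, 0) = 0, max(0.2375, 0) = 0.2375
Node u (S = 131.2): continuation = e^(−0.03)·[0.2682·0.0000 + 0.7318·0.0000] = 0.0000; exercise value = 0.0000 ≤ continuation, so V_u = 0.0000
Node d (S = 99.75): continuation = e^(−0.03)·[0.2682·0.0000 + 0.7318·0.2375] = 0.1687; exercise value = 0.0000 ≤ continuation, so V_d = 0.1687
Node 0 (S = 105): continuation = e^(−0.03)·[0.2682·0.0000 + 0.7318·0.1687] = 0.1198; exercise value = 0.0000 ≤ continuation, so V_0 = 0.1198

£0.12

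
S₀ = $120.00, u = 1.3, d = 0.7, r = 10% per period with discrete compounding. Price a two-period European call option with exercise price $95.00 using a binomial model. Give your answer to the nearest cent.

Risk-neutral probability p = (1 + 0.1 − 0.7)/(1.3 − 0.7) = 0.4000/0.6000 = 0.6667
Terminal stock prices: S_uu = 202.8, S_ud = 109.2, S_dd = 58.8
Terminal payoffs (S − K): max(107.8, 0) = 107.8, max(14.2, 0) = 14.2, max(-36.2, 0) = 0
Node u (S = 156): V_u = 1/1.1·[0.6667·107.8000 + 0.3333·14.2000] = 69.6364
Node d (S = 84): V_d = 1/1.1·[0.6667·14.2000 + 0.3333·0.0000] = 8.6061
Node 0 (S = 120): V_0 = 1/1.1·[0.6667·69.6364 + 0.3333·8.6061] = 44.8118

$44.81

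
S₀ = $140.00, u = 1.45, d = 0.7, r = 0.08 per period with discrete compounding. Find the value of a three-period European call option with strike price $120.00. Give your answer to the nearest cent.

Risk-neutral probability p = (1 + 0.08 − 0.7)/(1.45 − 0.7) = 0.3800/0.7500 = 0.5067
Terminal stock prices: S_uuu = 426.8, S_uud = 206, S_udd = 99.47, S_ddd = 48.02
Terminal payoffs (S − K): max(306.8, 0) = 306.8, max(86.05, 0) = 86.05, max(-20.53, 0) = 0, max(-71.98, 0) = 0
Node uu (S = 294.4): V_uu = 1/1.08·[0.5067·306.8075 + 0.4933·86.0450] = 183.2389
Node ud (S = 142.1): V_ud = 1/1.08·[0.5067·86.0450 + 0.4933·0.0000] = 40.3668
Node dd (S = 68.6): V_dd = 1/1.08·[0.5067·0.0000 + 0.4933·0.0000] = 0.0000
Node u (S = 203): V_u = 1/1.08·[0.5067·183.2389 + 0.4933·40.3668] = 104.4031
Node d (S = 98): V_d = 1/1.08·[0.5067·40.3668 + 0.4933·0.0000] = 18.9375
Node 0 (S = 140): V_0 = 1/1.08·[0.5067·104.4031 + 0.4933·18.9375] = 57.6297

$57.63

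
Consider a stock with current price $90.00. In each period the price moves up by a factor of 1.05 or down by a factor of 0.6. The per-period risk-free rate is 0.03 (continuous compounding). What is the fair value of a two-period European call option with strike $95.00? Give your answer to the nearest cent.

Risk-neutral probability p = (e^0.03 − 0.6)/(1.05 − 0.6) = 0.4305/0.4500 = 0.9566
Terminal stock prices: S_uu = 99.23, S_ud = 56.7, S_dd = 32.4
Terminal payoffs (S − K): max(4.225, 0) = 4.225, max(-38.3, 0) = 0, max(-62.6, 0) = 0
Node u (S = 94.5): V_u = e^(−0.03)·[0.9566·4.2250 + 0.0434·0.0000] = 3.9220
Node d (S = 54): V_d = e^(−0.03)·[0.9566·0.0000 + 0.0434·0.0000] = 0.0000
Node 0 (S = 90): V_0 = e^(−0.03)·[0.9566·3.9220 + 0.0434·0.0000] = 3.6408

$3.64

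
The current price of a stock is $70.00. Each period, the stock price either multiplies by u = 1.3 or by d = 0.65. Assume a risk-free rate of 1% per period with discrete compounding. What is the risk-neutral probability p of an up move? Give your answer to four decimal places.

p = 0.5538

Risk-neutral probability p = (1 + 0.01 − 0.65)/(1.3 − 0.65) = 0.3600/0.6500 = 0.5538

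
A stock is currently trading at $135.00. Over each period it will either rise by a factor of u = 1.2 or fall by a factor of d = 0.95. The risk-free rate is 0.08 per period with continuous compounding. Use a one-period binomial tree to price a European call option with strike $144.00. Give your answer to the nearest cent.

Risk-neutral probability p = (e^0.08 − 0.95)/(1.2 − 0.95) = 0.1333/0.2500 = 0.5331
Terminal stock prices: S_u = 162, S_d = 128.2
Terminal payoffs (S − K): max(18, 0) = 18, max(-15.75, 0) = 0
Node 0 (S = 135): V_0 = e^(−0.08)·[0.5331·18.0000 + 0.4669·0.0000] = 8.8588

$8.86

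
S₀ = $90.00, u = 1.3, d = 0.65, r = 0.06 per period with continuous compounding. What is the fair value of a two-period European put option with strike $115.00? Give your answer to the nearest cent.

Risk-neutral probability p = (e^0.06 − 0.65)/(1.3 − 0.65) = 0.4118/0.6500 = 0.6336
Terminal stock prices: S_uu = 152.1, S_ud = 76.05, S_dd = 38.03
Terminal payoffs (K − S): max(-37.1, 0) = 0, max(38.95, 0) = 38.95, max(76.97, 0) = 76.97
Node u (S = 117): V_u = e^(−0.06)·[0.6336·0.0000 + 0.3664·38.9500] = 13.4404
Node d (S = 58.5): V_d = e^(−0.06)·[0.6336·38.9500 + 0.3664·76.9750] = 49.8029
Node 0 (S = 90): V_0 = e^(−0.06)·[0.6336·13.4404 + 0.3664·49.8029] = 25.2052

$25.21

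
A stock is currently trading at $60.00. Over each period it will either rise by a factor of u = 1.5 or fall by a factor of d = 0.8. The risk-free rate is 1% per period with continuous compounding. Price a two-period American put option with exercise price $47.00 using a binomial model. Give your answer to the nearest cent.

$4.13

Risk-neutral probability p = (e^0.01 − 0.8)/(1.5 − 0.8) = 0.2101/0.7000 = 0.3001
Terminal stock prices: S_uu = 135, S_ud = 72, S_dd = 38.4
Terminal payoffs (K − S): max(-88, 0) = 0, max(-25, 0) = 0, max(8.6, 0) = 8.6
Node u (S = 90): continuation = e^(−0.01)·[0.3001·0.0000 + 0.6999·0.0000] = 0.0000; exercise value = 0.0000 ≤ continuation, so V_u = 0.0000
Node d (S = 48): continuation = e^(−0.01)·[0.3001·0.0000 + 0.6999·8.6000] = 5.9595; exercise value = 0.0000 ≤ continuation, so V_d = 5.9595
Node 0 (S = 60): continuation = e^(−0.01)·[0.3001·0.0000 + 0.6999·5.9595] = 4.1297; exercise value = 0.0000 ≤ continuation, so V_0 = 4.1297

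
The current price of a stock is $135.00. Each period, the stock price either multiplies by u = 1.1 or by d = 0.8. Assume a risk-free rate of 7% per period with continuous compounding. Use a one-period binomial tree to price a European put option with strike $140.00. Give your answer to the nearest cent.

$2.73

Risk-neutral probability p = (e^0.07 − 0.8)/(1.1 − 0.8) = 0.2725/0.3000 = 0.9084
Terminal stock prices: S_u = 148.5, S_d = 108
Terminal payoffs (K − S): max(-8.5, 0) = 0, max(32, 0) = 32
Node 0 (S = 135): V_0 = e^(−0.07)·[0.9084·0.0000 + 0.0916·32.0000] = 2.7342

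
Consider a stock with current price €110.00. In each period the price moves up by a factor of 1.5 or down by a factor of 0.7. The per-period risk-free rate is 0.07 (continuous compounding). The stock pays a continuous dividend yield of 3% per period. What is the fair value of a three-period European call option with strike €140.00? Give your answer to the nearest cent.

Per-period risk-free factor R = e^0.07 = 1.0725; dividend-adjusted growth = e^(0.07−0.03) = 1.0408.
Risk-neutral probability p = (1.0408 − 0.7)/(1.5 − 0.7) = 0.3408/0.8000 = 0.4260
Terminal stock prices: S_uuu = 371.2, S_uud = 173.2, S_udd = 80.85, S_ddd = 37.73
Terminal payoffs (S − K): max(231.2, 0) = 231.2, max(33.25, 0) = 33.25, max(-59.15, 0) = 0, max(-102.3, 0) = 0
Node uu (S = 247.5): V_uu = e^(−0.07)·[0.4260·231.2500 + 0.5740·33.2500] = 109.6501
Node ud (S = 115.5): V_ud = e^(−0.07)·[0.4260·33.2500 + 0.5740·0.0000] = 13.2073
Node dd (S = 53.9): V_dd = e^(−0.07)·[0.4260·0.0000 + 0.5740·0.0000] = 0.0000
Node u (S = 165): V_u = e^(−0.07)·[0.4260·109.6501 + 0.5740·13.2073] = 50.6227
Node d (S = 77): V_d = e^(−0.07)·[0.4260·13.2073 + 0.5740·0.0000] = 5.2461
Node 0 (S = 110): V_0 = e^(−0.07)·[0.4260·50.6227 + 0.5740·5.2461] = 22.9156

€22.92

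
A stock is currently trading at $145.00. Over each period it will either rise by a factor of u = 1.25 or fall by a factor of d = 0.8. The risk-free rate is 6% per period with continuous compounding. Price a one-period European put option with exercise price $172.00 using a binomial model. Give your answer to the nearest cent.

Risk-neutral probability p = (e^0.06 − 0.8)/(1.25 − 0.8) = 0.2618/0.4500 = 0.5819
Terminal stock prices: S_u = 181.2, S_d = 116
Terminal payoffs (K − S): max(-9.25, 0) = 0, max(56, 0) = 56
Node 0 (S = 145): V_0 = e^(−0.06)·[0.5819·0.0000 + 0.4181·56.0000] = 22.0523

$22.05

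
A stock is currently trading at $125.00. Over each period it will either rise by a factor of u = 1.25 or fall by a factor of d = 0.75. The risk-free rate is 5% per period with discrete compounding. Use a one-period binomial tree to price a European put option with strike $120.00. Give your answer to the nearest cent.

Risk-neutral probability p = (1 + 0.05 − 0.75)/(1.25 − 0.75) = 0.3000/0.5000 = 0.6000
Terminal stock prices: S_u = 156.2, S_d = 93.75
Terminal payoffs (K − S): max(-36.25, 0) = 0, max(26.25, 0) = 26.25
Node 0 (S = 125): V_0 = 1/1.05·[0.6000·0.0000 + 0.4000·26.2500] = 10.0000

$10.00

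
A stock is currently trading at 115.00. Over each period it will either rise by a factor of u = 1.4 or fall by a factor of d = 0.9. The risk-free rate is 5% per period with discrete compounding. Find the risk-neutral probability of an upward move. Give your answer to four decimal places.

p = 0.3000

Risk-neutral probability p = (1 + 0.05 − 0.9)/(1.4 − 0.9) = 0.1500/0.5000 = 0.3000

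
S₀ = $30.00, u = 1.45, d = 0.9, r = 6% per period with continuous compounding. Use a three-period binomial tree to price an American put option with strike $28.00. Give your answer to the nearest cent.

Risk-neutral probability p = (e^0.06 − 0.9)/(1.45 − 0.9) = 0.1618/0.5500 = 0.2942
Terminal stock prices: S_uuu = 91.46, S_uud = 56.77, S_udd = 35.23, S_ddd = 21.87
Terminal payoffs (K − S): max(-63.46, 0) = 0, max(-28.77, 0) = 0, max(-7.235, 0) = 0, max(6.13, 0) = 6.13
Node uu (S = 63.08): continuation = e^(−0.06)·[0.2942·0.0000 + 0.7058·0.0000] = 0.0000; exercise value = 0.0000 ≤ continuation, so V_uu = 0.0000
Node ud (S = 39.15): continuation = e^(−0.06)·[0.2942·0.0000 + 0.7058·0.0000] = 0.0000; exercise value = 0.0000 ≤ continuation, so V_ud = 0.0000
Node dd (S = 24.3): continuation = e^(−0.06)·[0.2942·0.0000 + 0.7058·6.1300] = 4.0743; exercise value = 3.7000 ≤ continuation, so V_dd = 4.0743
Node u (S = 43.5): continuation = e^(−0.06)·[0.2942·0.0000 + 0.7058·0.0000] = 0.0000; exercise value = 0.0000 ≤ continuation, so V_u = 0.0000
Node d (S = 27): continuation = e^(−0.06)·[0.2942·0.0000 + 0.7058·4.0743] = 2.7080; exercise value = 1.0000 ≤ continuation, so V_d = 2.7080
Node 0 (S = 30): continuation = e^(−0.06)·[0.2942·0.0000 + 0.7058·2.7080] = 1.7999; exercise value = 0.0000 ≤ continuation, so V_0 = 1.7999

$1.80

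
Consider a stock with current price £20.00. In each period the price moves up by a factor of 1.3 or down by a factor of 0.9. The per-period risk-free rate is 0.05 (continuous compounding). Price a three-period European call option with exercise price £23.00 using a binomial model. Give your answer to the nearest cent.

£2.68

Risk-neutral probability p = (e^0.05 − 0.9)/(1.3 − 0.9) = 0.1513/0.4000 = 0.3782
Terminal stock prices: S_uuu = 43.94, S_uud = 30.42, S_udd = 21.06, S_ddd = 14.58
Terminal payoffs (S − K): max(20.94, 0) = 20.94, max(7.42, 0) = 7.42, max(-1.94, 0) = 0, max(-8.42, 0) = 0
Node uu (S = 33.8): V_uu = e^(−0.05)·[0.3782·20.9400 + 0.6218·7.4200] = 11.9217
Node ud (S = 23.4): V_ud = e^(−0.05)·[0.3782·7.4200 + 0.6218·0.0000] = 2.6692
Node dd (S = 16.2): V_dd = e^(−0.05)·[0.3782·0.0000 + 0.6218·0.0000] = 0.0000
Node u (S = 26): V_u = e^(−0.05)·[0.3782·11.9217 + 0.6218·2.6692] = 5.8675
Node d (S = 18): V_d = e^(−0.05)·[0.3782·2.6692 + 0.6218·0.0000] = 0.9602
Node 0 (S = 20): V_0 = e^(−0.05)·[0.3782·5.8675 + 0.6218·0.9602] = 2.6787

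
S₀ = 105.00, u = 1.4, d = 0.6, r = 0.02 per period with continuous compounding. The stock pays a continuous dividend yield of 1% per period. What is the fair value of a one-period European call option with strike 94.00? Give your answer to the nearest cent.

26.63

Per-period risk-free factor R = e^0.02 = 1.0202; dividend-adjusted growth = e^(0.02−0.01) = 1.0101.
Risk-neutral probability p = (1.0101 − 0.6)/(1.4 − 0.6) = 0.4101/0.8000 = 0.5126
Terminal stock prices: S_u = 147, S_d = 63
Terminal payoffs (S − K): max(53, 0) = 53, max(-31, 0) = 0
Node 0 (S = 105): V_0 = e^(−0.02)·[0.5126·53.0000 + 0.4874·0.0000] = 26.6279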